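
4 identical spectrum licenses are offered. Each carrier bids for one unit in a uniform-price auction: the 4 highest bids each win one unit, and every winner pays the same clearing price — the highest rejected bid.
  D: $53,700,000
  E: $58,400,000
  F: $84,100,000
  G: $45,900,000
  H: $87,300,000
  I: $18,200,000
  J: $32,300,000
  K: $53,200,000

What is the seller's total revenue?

Total revenue: $212,800,000

Ordering the bids: 87,300,000 (H), 84,100,000 (F), 58,400,000 (E), 53,700,000 (D), 53,200,000 (K), 45,900,000 (G), …
The 4 highest are H, F, E, D.
Clearing price = highest rejected bid = $53,200,000.
Total revenue = 4 × $53,200,000 = $212,800,000.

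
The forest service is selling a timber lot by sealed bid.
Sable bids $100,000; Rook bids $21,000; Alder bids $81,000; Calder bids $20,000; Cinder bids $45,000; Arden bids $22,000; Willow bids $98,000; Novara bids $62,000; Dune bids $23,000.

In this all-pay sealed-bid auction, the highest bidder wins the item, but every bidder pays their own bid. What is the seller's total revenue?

Total revenue: $472,000

Bids ranked: 100,000 (Sable) > 98,000 (Willow) > 81,000 (Alder) > 62,000 (Novara) > 45,000 (Cinder) > 23,000 (Dune) > …
Sable wins with the top bid; all bids are sunk regardless.
Every bidder forfeits their bid regardless of winning.
Revenue = 100,000 + 21,000 + 81,000 + 20,000 + 45,000 + 22,000 + 98,000 + 62,000 + 23,000 = $472,000.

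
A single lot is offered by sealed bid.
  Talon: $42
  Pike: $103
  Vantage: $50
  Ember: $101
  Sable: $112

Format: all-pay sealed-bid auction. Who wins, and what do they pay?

Bids ranked: 112 (Sable) > 103 (Pike) > 101 (Ember) > 50 (Vantage) > 42 (Talon)
Sable wins with the top bid; all bids are sunk regardless.

Sable pays $112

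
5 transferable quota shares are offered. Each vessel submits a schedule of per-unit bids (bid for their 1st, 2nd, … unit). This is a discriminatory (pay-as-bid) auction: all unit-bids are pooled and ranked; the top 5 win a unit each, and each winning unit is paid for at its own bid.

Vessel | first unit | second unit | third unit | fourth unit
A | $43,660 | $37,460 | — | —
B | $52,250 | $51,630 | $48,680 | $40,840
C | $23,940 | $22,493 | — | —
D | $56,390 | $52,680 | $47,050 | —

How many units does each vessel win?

All unit-bids, highest first — top 5: 56,390 (D-1), 52,680 (D-2), 52,250 (B-1), 51,630 (B-2), 48,680 (B-3)
Next rejected bid: $47,050 (not a price — pay-as-bid).
Allocation: B 3, D 2.

B 3, D 2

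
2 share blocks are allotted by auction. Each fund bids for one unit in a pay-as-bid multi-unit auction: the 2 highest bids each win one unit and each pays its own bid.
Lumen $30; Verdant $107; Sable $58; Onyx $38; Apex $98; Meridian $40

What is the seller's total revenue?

Sorting: 107 (Verdant), 98 (Apex), 58 (Sable), 40 (Meridian), …
Top 2: Verdant, Apex.
Total revenue = 107 + 98 = $205.

Total revenue: $205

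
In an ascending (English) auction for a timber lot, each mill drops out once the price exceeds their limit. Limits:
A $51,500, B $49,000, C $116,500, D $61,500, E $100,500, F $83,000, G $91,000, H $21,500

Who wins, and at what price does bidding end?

C wins at $100,500

Sorting limits: 116,500 (C) > 100,500 (E) > 91,000 (G) > 83,000 (F) > 61,500 (D) > 51,500 (A) > …
E is the last rival to drop out, at $100,500; C remains and wins at that price.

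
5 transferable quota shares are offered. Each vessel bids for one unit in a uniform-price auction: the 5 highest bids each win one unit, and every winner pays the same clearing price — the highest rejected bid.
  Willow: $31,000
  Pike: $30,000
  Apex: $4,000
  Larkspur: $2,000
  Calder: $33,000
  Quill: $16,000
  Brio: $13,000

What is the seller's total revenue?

Total revenue: $20,000

Sorting: 33,000 (Calder), 31,000 (Willow), 30,000 (Pike), 16,000 (Quill), 13,000 (Brio), 4,000 (Apex), 2,000 (Larkspur)
The 5 highest are Calder, Willow, Pike, Quill, Brio.
First losing bid is Apex's $4,000, which sets the uniform price.
Total revenue = 5 × $4,000 = $20,000.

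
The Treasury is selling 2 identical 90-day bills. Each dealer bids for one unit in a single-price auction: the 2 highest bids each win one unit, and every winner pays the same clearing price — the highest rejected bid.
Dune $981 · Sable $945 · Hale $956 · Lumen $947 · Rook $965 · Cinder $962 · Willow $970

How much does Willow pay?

Willow pays $965

Bids ranked high→low: 981 (Dune), 970 (Willow), 965 (Rook), 962 (Cinder), …
Top 2: Dune, Willow.
First losing bid is Rook's $965, which sets the uniform price.
Willow wins → pays $965.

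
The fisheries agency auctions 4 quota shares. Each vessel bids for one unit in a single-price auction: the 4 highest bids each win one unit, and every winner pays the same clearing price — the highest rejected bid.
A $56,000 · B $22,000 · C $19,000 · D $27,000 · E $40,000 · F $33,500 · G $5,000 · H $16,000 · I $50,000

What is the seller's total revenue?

Sorting: 56,000 (A), 50,000 (I), 40,000 (E), 33,500 (F), 27,000 (D), 22,000 (B), …
Winners (4 units): A, I, E, F.
Clearing price = highest rejected bid = $27,000.
Total revenue = 4 × $27,000 = $108,000.

Total revenue: $108,000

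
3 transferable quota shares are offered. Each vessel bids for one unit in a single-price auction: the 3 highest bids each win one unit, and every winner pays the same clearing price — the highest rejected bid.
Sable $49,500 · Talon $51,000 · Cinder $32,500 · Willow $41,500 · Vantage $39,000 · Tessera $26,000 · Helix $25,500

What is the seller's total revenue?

Total revenue: $117,000

Bids ranked high→low: 51,000 (Talon), 49,500 (Sable), 41,500 (Willow), 39,000 (Vantage), 32,500 (Cinder), …
Top 3: Talon, Sable, Willow.
First losing bid is Vantage's $39,000, which sets the uniform price.
Total revenue = 3 × $39,000 = $117,000.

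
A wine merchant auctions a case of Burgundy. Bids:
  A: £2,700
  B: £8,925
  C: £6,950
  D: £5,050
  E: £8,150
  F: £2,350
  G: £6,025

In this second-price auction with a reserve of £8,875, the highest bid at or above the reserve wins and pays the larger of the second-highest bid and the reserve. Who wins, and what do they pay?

Bids ranked: 8,925 (B) > 8,150 (E) > 6,950 (C) > 6,025 (G) > 5,050 (D) > 2,700 (A) > …
Highest eligible bid: B at £8,925.
max(second-highest £8,150, reserve £8,875) = £8,875.

B pays £8,875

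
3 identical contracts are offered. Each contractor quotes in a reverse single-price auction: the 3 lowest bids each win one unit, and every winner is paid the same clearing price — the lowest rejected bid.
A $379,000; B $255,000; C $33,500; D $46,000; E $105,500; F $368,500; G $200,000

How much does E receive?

Bids ranked low→high: 33,500 (C), 46,000 (D), 105,500 (E), 200,000 (G), 255,000 (B), …
Winners (3 units): C, D, E.
First losing bid is G's $200,000, which sets the uniform price.
E wins → is paid $200,000.

E is paid $200,000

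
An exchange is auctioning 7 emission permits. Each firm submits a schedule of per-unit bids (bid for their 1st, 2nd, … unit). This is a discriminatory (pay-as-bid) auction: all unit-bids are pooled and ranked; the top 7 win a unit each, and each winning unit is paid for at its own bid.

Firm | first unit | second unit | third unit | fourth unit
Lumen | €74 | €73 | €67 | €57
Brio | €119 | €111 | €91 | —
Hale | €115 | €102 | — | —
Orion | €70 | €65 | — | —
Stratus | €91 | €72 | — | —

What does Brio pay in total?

Brio pays €321

All unit-bids, highest first — top 7: 119 (Brio-1), 115 (Hale-1), 111 (Brio-2), 102 (Hale-2), 91 (Brio-3), 91 (Stratus-1), 74 (Lumen-1)
Next rejected bid: €73 (not a price — pay-as-bid).
Brio's winning unit-bids: 119 + 111 + 91 = €321.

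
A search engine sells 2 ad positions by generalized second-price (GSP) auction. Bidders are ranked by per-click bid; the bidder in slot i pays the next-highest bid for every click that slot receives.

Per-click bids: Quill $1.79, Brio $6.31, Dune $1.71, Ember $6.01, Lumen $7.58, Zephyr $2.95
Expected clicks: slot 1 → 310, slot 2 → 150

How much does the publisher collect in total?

Sorting advertisers: $7.58 (Lumen) > $6.31 (Brio) > $6.01 (Ember) > …
Slot 1: Lumen pays $6.31 × 310 = $1956.10
Slot 2: Brio pays $6.01 × 150 = $901.50
Total = $2857.60

Total revenue: $2857.60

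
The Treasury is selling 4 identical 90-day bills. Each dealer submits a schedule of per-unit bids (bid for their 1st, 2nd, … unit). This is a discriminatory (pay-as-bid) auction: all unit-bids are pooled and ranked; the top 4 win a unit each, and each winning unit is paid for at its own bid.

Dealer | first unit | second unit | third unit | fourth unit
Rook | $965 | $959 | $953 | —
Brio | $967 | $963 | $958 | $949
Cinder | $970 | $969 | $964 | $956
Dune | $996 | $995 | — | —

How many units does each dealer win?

Cinder 2, Dune 2

All unit-bids, highest first — top 4: 996 (Dune-1), 995 (Dune-2), 970 (Cinder-1), 969 (Cinder-2)
Next rejected bid: $967 (not a price — pay-as-bid).
Allocation: Cinder 2, Dune 2.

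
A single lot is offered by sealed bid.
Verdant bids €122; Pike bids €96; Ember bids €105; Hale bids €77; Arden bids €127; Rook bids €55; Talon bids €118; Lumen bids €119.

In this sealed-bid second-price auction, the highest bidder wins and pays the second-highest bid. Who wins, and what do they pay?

Arden pays €122

Rule: the highest bidder wins and pays the second-highest bid.
Bids in order: 127 (Arden) > 122 (Verdant) > 119 (Lumen) > 118 (Talon) > 105 (Ember) > 96 (Pike) > …
Arden is highest; pays the second-highest bid, €122.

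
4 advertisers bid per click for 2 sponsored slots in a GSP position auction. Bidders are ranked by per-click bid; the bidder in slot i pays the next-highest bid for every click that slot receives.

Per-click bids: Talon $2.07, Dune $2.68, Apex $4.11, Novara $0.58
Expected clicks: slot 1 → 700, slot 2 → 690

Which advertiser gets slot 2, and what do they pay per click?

Dune; $2.07 per click

Ranked by bid: $4.11 (Apex) > $2.68 (Dune) > $2.07 (Talon) > …
Slot 2 goes to the second-ranked bidder, Dune, who pays the next bid down: $2.07/click.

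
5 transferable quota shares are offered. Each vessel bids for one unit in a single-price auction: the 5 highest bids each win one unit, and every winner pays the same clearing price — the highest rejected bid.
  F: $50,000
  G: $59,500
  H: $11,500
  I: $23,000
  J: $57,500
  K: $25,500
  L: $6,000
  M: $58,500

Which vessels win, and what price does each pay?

G, M, J, F, K; each pays $23,000

Bids ranked high→low: 59,500 (G), 58,500 (M), 57,500 (J), 50,000 (F), 25,500 (K), 23,000 (I), 11,500 (H), …
The 5 highest are G, M, J, F, K.
First losing bid is I's $23,000, which sets the uniform price.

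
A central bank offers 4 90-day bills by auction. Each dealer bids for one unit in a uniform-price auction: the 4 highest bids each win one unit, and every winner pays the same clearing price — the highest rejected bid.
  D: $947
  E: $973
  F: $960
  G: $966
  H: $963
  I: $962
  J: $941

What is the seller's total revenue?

Sorting: 973 (E), 966 (G), 963 (H), 962 (I), 960 (F), 947 (D), …
Top 4: E, G, H, I.
First losing bid is F's $960, which sets the uniform price.
Total revenue = 4 × $960 = $3,840.

Total revenue: $3,840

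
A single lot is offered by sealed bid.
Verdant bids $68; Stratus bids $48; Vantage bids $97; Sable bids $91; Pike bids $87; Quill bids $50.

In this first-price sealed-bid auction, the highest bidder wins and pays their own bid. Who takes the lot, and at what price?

First-price sealed-bid auction: the highest bidder wins and pays their own bid.
Bids in order: 97 (Vantage) > 91 (Sable) > 87 (Pike) > 68 (Verdant) > 50 (Quill) > 48 (Stratus)
First-price: Vantage pays what they bid, $97.

Vantage pays $97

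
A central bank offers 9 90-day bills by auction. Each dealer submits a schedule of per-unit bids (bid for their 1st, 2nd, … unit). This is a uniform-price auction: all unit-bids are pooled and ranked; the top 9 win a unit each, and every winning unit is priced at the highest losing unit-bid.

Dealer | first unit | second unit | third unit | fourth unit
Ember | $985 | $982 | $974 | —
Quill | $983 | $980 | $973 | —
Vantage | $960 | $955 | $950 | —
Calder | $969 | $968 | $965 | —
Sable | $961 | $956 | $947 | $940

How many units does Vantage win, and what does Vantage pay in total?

Merging the schedules and taking the best 9: 985 (Ember-1), 983 (Quill-1), 982 (Ember-2), 980 (Quill-2), 974 (Ember-3), 973 (Quill-3), 969 (Calder-1), 968 (Calder-2), 965 (Calder-3)
The (k+1)-th unit-bid is $961.
Vantage wins 0 unit(s) at $961 each.

Vantage: 0 units, pays $0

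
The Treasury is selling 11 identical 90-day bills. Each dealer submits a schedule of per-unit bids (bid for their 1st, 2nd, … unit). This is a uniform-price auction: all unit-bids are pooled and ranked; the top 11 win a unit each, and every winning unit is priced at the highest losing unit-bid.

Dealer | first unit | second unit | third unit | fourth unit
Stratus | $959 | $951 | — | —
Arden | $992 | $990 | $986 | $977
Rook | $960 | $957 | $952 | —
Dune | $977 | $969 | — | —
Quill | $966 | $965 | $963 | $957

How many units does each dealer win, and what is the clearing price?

All unit-bids, highest first — top 11: 992 (Arden-1), 990 (Arden-2), 986 (Arden-3), 977 (Arden-4), 977 (Dune-1), 969 (Dune-2), 966 (Quill-1), 965 (Quill-2), 963 (Quill-3), 960 (Rook-1), 959 (Stratus-1)
The (k+1)-th unit-bid is $957.
Allocation: Arden 4, Dune 2, Quill 3, Rook 1, Stratus 1.

Arden 4, Dune 2, Quill 3, Rook 1, Stratus 1; clearing price $957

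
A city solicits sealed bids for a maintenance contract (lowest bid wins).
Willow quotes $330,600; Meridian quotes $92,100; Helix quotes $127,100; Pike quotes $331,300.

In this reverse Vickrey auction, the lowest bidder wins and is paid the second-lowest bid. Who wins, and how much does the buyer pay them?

Bids in order: 92,100 (Meridian) < 127,100 (Helix) < 330,600 (Willow) < 331,300 (Pike)
Meridian wins with the lowest bid; price is set by the runner-up at $127,100.

Meridian is paid $127,100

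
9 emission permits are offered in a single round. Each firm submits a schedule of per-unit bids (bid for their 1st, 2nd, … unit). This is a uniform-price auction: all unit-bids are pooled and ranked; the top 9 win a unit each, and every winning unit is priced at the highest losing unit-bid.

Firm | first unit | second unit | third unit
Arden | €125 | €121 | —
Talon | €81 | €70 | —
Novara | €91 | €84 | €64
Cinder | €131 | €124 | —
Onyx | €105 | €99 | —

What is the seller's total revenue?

Total revenue: €630

All unit-bids, highest first — top 9: 131 (Cinder-1), 125 (Arden-1), 124 (Cinder-2), 121 (Arden-2), 105 (Onyx-1), 99 (Onyx-2), 91 (Novara-1), 84 (Novara-2), 81 (Talon-1)
The (k+1)-th unit-bid is €70.
Allocation: Arden 2, Cinder 2, Novara 2, Onyx 2, Talon 1. Every unit priced at €70.
Revenue = 9 × 70 = €630.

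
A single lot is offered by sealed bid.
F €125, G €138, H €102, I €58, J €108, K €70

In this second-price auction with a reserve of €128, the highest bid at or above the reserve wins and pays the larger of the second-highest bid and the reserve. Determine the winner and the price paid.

Rule: the highest bid at or above the reserve wins and pays the larger of the second-highest bid and the reserve.
Bids ranked: 138 (G) > 125 (F) > 108 (J) > 102 (H) > 70 (K) > 58 (I)
Highest eligible bid: G at €138.
Second-highest bid €125 is below the reserve €128, so the reserve binds → payment €128.

G pays €128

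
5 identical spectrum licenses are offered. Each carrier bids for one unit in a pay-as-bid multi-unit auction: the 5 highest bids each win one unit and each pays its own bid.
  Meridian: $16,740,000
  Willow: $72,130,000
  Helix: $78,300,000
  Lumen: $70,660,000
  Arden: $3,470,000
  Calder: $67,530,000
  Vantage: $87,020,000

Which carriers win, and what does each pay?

Ordering the bids: 87,020,000 (Vantage), 78,300,000 (Helix), 72,130,000 (Willow), 70,660,000 (Lumen), 67,530,000 (Calder), 16,740,000 (Meridian), 3,470,000 (Arden)
Top 5: Vantage, Helix, Willow, Lumen, Calder.
Each winner pays its own bid: Vantage $87,020,000, Helix $78,300,000, Willow $72,130,000, Lumen $70,660,000, Calder $67,530,000.

Vantage $87,020,000, Helix $78,300,000, Willow $72,130,000, Lumen $70,660,000, Calder $67,530,000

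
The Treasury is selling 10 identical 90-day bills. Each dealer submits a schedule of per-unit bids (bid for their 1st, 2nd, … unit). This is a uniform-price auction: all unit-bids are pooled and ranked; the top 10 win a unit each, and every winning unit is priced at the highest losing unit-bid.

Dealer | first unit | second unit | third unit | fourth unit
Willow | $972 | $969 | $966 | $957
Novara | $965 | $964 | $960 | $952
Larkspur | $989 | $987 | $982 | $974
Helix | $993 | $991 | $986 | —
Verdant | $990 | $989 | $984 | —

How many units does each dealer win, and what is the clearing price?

Helix 3, Larkspur 4, Verdant 3; clearing price $972

All unit-bids, highest first — top 10: 993 (Helix-1), 991 (Helix-2), 990 (Verdant-1), 989 (Larkspur-1), 989 (Verdant-2), 987 (Larkspur-2), 986 (Helix-3), 984 (Verdant-3), 982 (Larkspur-3), 974 (Larkspur-4)
First bid not allocated: $972.
Allocation: Helix 3, Larkspur 4, Verdant 3.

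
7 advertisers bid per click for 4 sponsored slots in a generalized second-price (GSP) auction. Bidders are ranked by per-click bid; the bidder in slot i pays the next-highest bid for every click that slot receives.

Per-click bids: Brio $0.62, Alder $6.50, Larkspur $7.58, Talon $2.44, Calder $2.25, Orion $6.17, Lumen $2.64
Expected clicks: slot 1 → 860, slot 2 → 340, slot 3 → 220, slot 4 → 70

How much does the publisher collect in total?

Sorting advertisers: $7.58 (Larkspur) > $6.50 (Alder) > $6.17 (Orion) > $2.64 (Lumen) > $2.44 (Talon) > …
Slot 1: Larkspur pays $6.50 × 860 = $5590.00
Slot 2: Alder pays $6.17 × 340 = $2097.80
Slot 3: Orion pays $2.64 × 220 = $580.80
Slot 4: Lumen pays $2.44 × 70 = $170.80
Total = $8439.40

Total revenue: $8439.40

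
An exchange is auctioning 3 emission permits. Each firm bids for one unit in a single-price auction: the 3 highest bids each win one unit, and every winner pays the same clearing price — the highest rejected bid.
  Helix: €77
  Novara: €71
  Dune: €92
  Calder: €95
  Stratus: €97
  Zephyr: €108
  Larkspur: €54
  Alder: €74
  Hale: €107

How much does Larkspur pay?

Bids ranked high→low: 108 (Zephyr), 107 (Hale), 97 (Stratus), 95 (Calder), 92 (Dune), …
Winners (3 units): Zephyr, Hale, Stratus.
Highest unsuccessful bid: €95 → clearing price.
Larkspur does not win → pays €0.

Larkspur pays €0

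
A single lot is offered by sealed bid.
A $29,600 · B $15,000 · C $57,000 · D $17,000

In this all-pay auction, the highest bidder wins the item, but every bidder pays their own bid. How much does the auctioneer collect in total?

Rule: the highest bidder wins the item, but every bidder pays their own bid.
Bids ranked: 57,000 (C) > 29,600 (A) > 17,000 (D) > 15,000 (B)
Every bidder forfeits their bid regardless of winning.
Revenue = 29,600 + 15,000 + 57,000 + 17,000 = $118,600.

Total revenue: $118,600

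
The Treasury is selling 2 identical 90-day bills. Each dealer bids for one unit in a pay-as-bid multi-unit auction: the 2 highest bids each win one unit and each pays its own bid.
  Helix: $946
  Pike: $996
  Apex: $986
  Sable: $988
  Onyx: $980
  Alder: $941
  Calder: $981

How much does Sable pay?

Ordering the bids: 996 (Pike), 988 (Sable), 986 (Apex), 981 (Calder), …
The 2 highest are Pike, Sable.
Sable wins → own bid $988.

Sable pays $988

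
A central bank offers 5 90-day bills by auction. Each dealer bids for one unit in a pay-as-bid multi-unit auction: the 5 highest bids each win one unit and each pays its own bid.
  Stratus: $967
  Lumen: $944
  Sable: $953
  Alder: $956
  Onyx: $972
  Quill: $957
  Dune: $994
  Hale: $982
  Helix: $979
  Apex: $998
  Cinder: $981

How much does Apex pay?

Ordering the bids: 998 (Apex), 994 (Dune), 982 (Hale), 981 (Cinder), 979 (Helix), 972 (Onyx), 967 (Stratus), …
The 5 highest are Apex, Dune, Hale, Cinder, Helix.
Apex wins → own bid $998.

Apex pays $998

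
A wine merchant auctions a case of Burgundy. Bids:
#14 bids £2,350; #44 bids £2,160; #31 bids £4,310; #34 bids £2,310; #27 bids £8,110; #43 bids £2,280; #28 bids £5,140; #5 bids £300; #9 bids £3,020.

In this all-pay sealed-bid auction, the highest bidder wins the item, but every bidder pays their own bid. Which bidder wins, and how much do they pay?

#27 pays £8,110

Rule: the highest bidder wins the item, but every bidder pays their own bid.
Sorting bids: 8,110 (#27) > 5,140 (#28) > 4,310 (#31) > 3,020 (#9) > 2,350 (#14) > 2,310 (#34) > …
#27 wins with the top bid; all bids are sunk regardless.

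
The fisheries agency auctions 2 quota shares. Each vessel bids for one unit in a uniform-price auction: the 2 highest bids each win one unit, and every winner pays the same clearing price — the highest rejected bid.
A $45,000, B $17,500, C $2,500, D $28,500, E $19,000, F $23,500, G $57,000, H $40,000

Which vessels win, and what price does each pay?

G, A; each pays $40,000

Ordering the bids: 57,000 (G), 45,000 (A), 40,000 (H), 28,500 (D), …
The 2 highest are G, A.
Highest unsuccessful bid: $40,000 → clearing price.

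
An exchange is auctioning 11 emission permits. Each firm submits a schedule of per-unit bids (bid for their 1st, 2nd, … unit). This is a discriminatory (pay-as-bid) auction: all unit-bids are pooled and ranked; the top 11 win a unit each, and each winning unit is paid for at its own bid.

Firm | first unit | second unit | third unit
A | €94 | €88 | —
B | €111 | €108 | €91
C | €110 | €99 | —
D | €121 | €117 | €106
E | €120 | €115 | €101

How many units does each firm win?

All unit-bids, highest first — top 11: 121 (D-1), 120 (E-1), 117 (D-2), 115 (E-2), 111 (B-1), 110 (C-1), 108 (B-2), 106 (D-3), 101 (E-3), 99 (C-2), 94 (A-1)
Next rejected bid: €91 (not a price — pay-as-bid).
Allocation: A 1, B 2, C 2, D 3, E 3.

A 1, B 2, C 2, D 3, E 3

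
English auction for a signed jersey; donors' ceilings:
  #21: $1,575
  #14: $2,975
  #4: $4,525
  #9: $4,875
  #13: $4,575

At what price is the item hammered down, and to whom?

#9 wins at $4,575

Rule: the price rises until one bidder remains; the winner pays the price at which the last rival dropped out.
Limits ranked: 4,875 (#9) > 4,575 (#13) > 4,525 (#4) > 2,975 (#14) > 1,575 (#21)
Bidding ends when #13 exits at $4,575; #9 takes it.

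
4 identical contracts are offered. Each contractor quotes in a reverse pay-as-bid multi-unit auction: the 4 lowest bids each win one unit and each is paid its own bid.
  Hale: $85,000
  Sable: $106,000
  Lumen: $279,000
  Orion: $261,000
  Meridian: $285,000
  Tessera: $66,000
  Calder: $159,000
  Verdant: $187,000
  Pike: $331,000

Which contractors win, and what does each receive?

Tessera $66,000, Hale $85,000, Sable $106,000, Calder $159,000

Sorting: 66,000 (Tessera), 85,000 (Hale), 106,000 (Sable), 159,000 (Calder), 187,000 (Verdant), 261,000 (Orion), …
The 4 lowest are Tessera, Hale, Sable, Calder.
Each winner is paid its own bid: Tessera $66,000, Hale $85,000, Sable $106,000, Calder $159,000.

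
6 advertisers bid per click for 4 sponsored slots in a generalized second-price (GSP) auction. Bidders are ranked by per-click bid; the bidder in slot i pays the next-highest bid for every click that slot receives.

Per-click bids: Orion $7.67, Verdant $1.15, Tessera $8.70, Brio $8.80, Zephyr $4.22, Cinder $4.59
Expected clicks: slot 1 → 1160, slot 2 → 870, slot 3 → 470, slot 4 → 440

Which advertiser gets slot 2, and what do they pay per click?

Sorting advertisers: $8.80 (Brio) > $8.70 (Tessera) > $7.67 (Orion) > $4.59 (Cinder) > $4.22 (Zephyr) > …
Slot 2 goes to the second-ranked bidder, Tessera, who pays the next bid down: $7.67/click.

Tessera; $7.67 per click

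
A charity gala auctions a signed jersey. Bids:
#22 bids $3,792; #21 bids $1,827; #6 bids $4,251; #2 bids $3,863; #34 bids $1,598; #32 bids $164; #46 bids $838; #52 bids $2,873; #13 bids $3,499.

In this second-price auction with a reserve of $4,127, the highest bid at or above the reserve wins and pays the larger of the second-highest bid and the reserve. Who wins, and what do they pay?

#6 pays $4,127

Sorting bids: 4,251 (#6) > 3,863 (#2) > 3,792 (#22) > 3,499 (#13) > 2,873 (#52) > 1,827 (#21) > …
#6 has the top bid at or above the reserve ($4,251).
Second-highest bid $3,863 is below the reserve $4,127, so the reserve binds → payment $4,127.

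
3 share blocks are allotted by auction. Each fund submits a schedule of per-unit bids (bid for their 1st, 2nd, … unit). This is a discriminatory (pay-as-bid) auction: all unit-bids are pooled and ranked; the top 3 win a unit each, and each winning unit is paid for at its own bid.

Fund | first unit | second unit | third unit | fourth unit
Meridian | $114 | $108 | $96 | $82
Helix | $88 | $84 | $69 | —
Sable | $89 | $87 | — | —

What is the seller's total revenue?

Pooled unit-bids ranked (top 3): 114 (Meridian-1), 108 (Meridian-2), 96 (Meridian-3)
Next rejected bid: $89 (not a price — pay-as-bid).
Each winning unit pays its own bid.
Revenue = 114 + 108 + 96 = $318.

Total revenue: $318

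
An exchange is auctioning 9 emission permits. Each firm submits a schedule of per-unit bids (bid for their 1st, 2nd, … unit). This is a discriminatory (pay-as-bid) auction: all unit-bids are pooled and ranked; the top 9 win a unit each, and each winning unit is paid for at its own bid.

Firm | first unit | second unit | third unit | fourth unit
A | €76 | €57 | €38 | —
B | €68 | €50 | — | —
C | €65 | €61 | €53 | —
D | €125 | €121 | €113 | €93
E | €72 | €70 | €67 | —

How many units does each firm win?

Merging the schedules and taking the best 9: 125 (D-1), 121 (D-2), 113 (D-3), 93 (D-4), 76 (A-1), 72 (E-1), 70 (E-2), 68 (B-1), 67 (E-3)
Next rejected bid: €65 (not a price — pay-as-bid).
Allocation: A 1, B 1, D 4, E 3.

A 1, B 1, D 4, E 3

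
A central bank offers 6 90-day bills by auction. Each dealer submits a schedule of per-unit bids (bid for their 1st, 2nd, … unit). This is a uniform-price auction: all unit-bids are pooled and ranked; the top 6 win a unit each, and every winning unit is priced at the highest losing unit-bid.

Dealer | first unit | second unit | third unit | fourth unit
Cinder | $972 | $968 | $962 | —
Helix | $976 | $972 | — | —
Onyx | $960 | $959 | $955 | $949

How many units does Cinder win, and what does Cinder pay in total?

Merging the schedules and taking the best 6: 976 (Helix-1), 972 (Cinder-1), 972 (Helix-2), 968 (Cinder-2), 962 (Cinder-3), 960 (Onyx-1)
The (k+1)-th unit-bid is $959.
Cinder wins 3 unit(s) at $959 each.

Cinder: 3 units, pays $2,877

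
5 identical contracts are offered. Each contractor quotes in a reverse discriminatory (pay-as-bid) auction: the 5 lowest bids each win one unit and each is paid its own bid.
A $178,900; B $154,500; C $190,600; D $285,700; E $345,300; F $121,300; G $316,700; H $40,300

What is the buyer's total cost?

Ordering the bids: 40,300 (H), 121,300 (F), 154,500 (B), 178,900 (A), 190,600 (C), 285,700 (D), 316,700 (G), …
The 5 lowest are H, F, B, A, C.
Total cost = 40,300 + 121,300 + 154,500 + 178,900 + 190,600 = $685,600.

Total cost: $685,600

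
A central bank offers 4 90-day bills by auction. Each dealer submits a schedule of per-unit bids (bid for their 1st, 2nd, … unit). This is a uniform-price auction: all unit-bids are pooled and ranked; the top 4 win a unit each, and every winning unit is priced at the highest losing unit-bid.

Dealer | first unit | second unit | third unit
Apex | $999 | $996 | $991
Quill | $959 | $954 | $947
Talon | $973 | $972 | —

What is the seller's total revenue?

Pooled unit-bids ranked (top 4): 999 (Apex-1), 996 (Apex-2), 991 (Apex-3), 973 (Talon-1)
The (k+1)-th unit-bid is $972.
Allocation: Apex 3, Talon 1. Every unit priced at $972.
Revenue = 4 × 972 = $3,888.

Total revenue: $3,888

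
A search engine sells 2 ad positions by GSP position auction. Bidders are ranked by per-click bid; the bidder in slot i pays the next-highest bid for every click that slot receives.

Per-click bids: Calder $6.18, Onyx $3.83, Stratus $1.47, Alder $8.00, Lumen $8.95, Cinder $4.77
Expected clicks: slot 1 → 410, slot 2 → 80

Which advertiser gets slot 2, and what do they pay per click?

Alder; $6.18 per click

Ranked by bid: $8.95 (Lumen) > $8.00 (Alder) > $6.18 (Calder) > …
Slot 2 goes to the second-ranked bidder, Alder, who pays the next bid down: $6.18/click.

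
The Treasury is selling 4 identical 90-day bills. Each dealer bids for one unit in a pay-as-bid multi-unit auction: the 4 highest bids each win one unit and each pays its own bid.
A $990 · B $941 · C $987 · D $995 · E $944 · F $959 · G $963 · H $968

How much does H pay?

Sorting: 995 (D), 990 (A), 987 (C), 968 (H), 963 (G), 959 (F), …
Winners (4 units): D, A, C, H.
H wins → own bid $968.

H pays $968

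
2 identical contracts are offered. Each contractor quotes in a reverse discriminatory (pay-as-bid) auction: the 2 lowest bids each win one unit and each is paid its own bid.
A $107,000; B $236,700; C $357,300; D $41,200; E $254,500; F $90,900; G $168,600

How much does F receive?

Ordering the bids: 41,200 (D), 90,900 (F), 107,000 (A), 168,600 (G), …
Lowest 2: D, F.
F wins → own bid $90,900.

F is paid $90,900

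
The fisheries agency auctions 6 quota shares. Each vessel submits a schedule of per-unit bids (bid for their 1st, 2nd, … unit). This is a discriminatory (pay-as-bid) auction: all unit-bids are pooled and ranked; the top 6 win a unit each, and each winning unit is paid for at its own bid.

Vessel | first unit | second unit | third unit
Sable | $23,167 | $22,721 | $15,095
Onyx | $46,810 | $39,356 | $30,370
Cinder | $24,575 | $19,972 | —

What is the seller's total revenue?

Merging the schedules and taking the best 6: 46,810 (Onyx-1), 39,356 (Onyx-2), 30,370 (Onyx-3), 24,575 (Cinder-1), 23,167 (Sable-1), 22,721 (Sable-2)
Next rejected bid: $19,972 (not a price — pay-as-bid).
Each winning unit pays its own bid.
Revenue = 46,810 + 39,356 + 30,370 + 24,575 + 23,167 + 22,721 = $186,999.

Total revenue: $186,999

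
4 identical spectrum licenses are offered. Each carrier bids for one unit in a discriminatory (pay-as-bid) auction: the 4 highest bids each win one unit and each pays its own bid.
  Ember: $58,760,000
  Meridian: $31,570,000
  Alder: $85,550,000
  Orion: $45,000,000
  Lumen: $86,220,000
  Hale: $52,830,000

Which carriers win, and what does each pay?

Lumen $86,220,000, Alder $85,550,000, Ember $58,760,000, Hale $52,830,000

Sorting: 86,220,000 (Lumen), 85,550,000 (Alder), 58,760,000 (Ember), 52,830,000 (Hale), 45,000,000 (Orion), 31,570,000 (Meridian)
Top 4: Lumen, Alder, Ember, Hale.
Each winner pays its own bid: Lumen $86,220,000, Alder $85,550,000, Ember $58,760,000, Hale $52,830,000.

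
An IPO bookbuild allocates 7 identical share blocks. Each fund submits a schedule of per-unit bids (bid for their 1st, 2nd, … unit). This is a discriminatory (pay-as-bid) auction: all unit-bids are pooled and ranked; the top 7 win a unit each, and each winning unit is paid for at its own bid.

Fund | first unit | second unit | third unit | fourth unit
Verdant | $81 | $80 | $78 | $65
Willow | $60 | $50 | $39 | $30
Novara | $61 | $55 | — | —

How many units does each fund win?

Novara 2, Verdant 4, Willow 1

Merging the schedules and taking the best 7: 81 (Verdant-1), 80 (Verdant-2), 78 (Verdant-3), 65 (Verdant-4), 61 (Novara-1), 60 (Willow-1), 55 (Novara-2)
Next rejected bid: $50 (not a price — pay-as-bid).
Allocation: Novara 2, Verdant 4, Willow 1.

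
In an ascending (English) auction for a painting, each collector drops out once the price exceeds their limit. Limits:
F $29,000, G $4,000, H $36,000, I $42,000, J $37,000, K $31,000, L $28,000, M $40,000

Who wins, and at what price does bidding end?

I wins at $40,000

Ascending (English) auction: the price rises until one bidder remains; the winner pays the price at which the last rival dropped out.
Limits in order: 42,000 (I) > 40,000 (M) > 37,000 (J) > 36,000 (H) > 31,000 (K) > 29,000 (F) > …
Bidding ends when M exits at $40,000; I takes it.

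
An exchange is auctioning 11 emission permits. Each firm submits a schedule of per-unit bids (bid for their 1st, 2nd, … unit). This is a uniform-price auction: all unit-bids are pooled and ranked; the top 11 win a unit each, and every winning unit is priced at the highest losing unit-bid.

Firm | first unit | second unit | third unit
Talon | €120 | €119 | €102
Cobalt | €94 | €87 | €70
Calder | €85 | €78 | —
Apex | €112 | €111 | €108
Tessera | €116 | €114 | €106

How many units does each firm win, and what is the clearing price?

Apex 3, Cobalt 2, Talon 3, Tessera 3; clearing price €85

Pooled unit-bids ranked (top 11): 120 (Talon-1), 119 (Talon-2), 116 (Tessera-1), 114 (Tessera-2), 112 (Apex-1), 111 (Apex-2), 108 (Apex-3), 106 (Tessera-3), 102 (Talon-3), 94 (Cobalt-1), 87 (Cobalt-2)
Highest rejected unit-bid = €85.
Allocation: Apex 3, Cobalt 2, Talon 3, Tessera 3.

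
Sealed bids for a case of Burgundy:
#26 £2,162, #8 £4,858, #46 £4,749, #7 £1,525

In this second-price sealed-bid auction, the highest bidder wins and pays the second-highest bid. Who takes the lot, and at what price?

#8 pays £4,749

Rule: the highest bidder wins and pays the second-highest bid.
Bids ranked: 4,858 (#8) > 4,749 (#46) > 2,162 (#26) > 1,525 (#7)
#8 wins with the highest bid; price is set by the runner-up at £4,749.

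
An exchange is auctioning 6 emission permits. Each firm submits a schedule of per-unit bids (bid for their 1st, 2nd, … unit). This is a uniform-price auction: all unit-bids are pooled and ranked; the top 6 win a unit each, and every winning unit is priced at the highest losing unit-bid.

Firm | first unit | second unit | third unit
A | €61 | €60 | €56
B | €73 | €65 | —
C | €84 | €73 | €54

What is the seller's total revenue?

Total revenue: €336

All unit-bids, highest first — top 6: 84 (C-1), 73 (B-1), 73 (C-2), 65 (B-2), 61 (A-1), 60 (A-2)
Highest rejected unit-bid = €56.
Allocation: A 2, B 2, C 2. Every unit priced at €56.
Revenue = 6 × 56 = €336.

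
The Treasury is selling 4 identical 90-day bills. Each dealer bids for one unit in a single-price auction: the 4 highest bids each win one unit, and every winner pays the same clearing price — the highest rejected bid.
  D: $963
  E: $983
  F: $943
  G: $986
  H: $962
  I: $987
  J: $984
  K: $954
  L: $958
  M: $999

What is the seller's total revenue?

Total revenue: $3,932

Bids ranked high→low: 999 (M), 987 (I), 986 (G), 984 (J), 983 (E), 963 (D), …
Winners (4 units): M, I, G, J.
First losing bid is E's $983, which sets the uniform price.
Total revenue = 4 × $983 = $3,932.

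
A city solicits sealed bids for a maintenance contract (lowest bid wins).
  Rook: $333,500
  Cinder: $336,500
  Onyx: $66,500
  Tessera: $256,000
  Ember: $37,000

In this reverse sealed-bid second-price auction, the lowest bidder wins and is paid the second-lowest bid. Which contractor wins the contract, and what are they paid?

Ember is paid $66,500

Sorting bids: 37,000 (Ember) < 66,500 (Onyx) < 256,000 (Tessera) < 333,500 (Rook) < 336,500 (Cinder)
Second-price: Ember is paid Onyx's bid of $66,500.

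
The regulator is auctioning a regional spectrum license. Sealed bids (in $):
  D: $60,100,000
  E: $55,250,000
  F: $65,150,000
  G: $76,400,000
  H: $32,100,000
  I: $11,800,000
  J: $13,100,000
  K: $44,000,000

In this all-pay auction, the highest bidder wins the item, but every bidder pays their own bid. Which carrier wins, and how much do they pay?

Bids ranked: 76,400,000 (G) > 65,150,000 (F) > 60,100,000 (D) > 55,250,000 (E) > 44,000,000 (K) > 32,100,000 (H) > …
G is highest and takes the item; every bidder forfeits their bid.

G pays $76,400,000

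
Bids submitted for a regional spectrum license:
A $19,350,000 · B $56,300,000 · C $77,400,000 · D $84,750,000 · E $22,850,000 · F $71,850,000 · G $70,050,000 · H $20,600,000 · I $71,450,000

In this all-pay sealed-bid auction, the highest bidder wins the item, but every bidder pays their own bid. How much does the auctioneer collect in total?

All-pay sealed-bid auction: the highest bidder wins the item, but every bidder pays their own bid.
Bids ranked: 84,750,000 (D) > 77,400,000 (C) > 71,850,000 (F) > 71,450,000 (I) > 70,050,000 (G) > 56,300,000 (B) > …
D wins with the top bid; all bids are sunk regardless.
Every bidder forfeits their bid regardless of winning.
Revenue = 19,350,000 + 56,300,000 + 77,400,000 + 84,750,000 + 22,850,000 + 71,850,000 + 70,050,000 + 20,600,000 + 71,450,000 = $494,600,000.

Total revenue: $494,600,000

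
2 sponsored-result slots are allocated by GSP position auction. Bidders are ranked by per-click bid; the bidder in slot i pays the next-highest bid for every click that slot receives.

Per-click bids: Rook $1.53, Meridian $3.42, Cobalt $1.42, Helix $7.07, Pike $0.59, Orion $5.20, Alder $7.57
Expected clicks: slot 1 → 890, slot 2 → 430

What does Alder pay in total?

Sorting advertisers: $7.57 (Alder) > $7.07 (Helix) > $5.20 (Orion) > …
Alder holds slot 1 → pays next bid $7.07 × 890 clicks = $6292.30.

Alder pays $6292.30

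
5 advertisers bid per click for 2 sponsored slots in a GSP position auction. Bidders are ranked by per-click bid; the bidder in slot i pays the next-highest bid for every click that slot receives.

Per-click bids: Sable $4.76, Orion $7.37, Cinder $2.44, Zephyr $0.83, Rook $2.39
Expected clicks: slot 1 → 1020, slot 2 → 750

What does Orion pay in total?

Orion pays $4855.20

Sorting advertisers: $7.37 (Orion) > $4.76 (Sable) > $2.44 (Cinder) > …
Orion holds slot 1 → pays next bid $4.76 × 1020 clicks = $4855.20.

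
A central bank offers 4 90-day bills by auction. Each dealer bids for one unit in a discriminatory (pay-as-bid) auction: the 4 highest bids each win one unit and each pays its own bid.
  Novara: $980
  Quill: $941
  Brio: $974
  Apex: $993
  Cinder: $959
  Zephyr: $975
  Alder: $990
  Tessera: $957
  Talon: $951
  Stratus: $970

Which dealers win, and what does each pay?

Apex $993, Alder $990, Novara $980, Zephyr $975

Sorting: 993 (Apex), 990 (Alder), 980 (Novara), 975 (Zephyr), 974 (Brio), 970 (Stratus), …
Winners (4 units): Apex, Alder, Novara, Zephyr.
Each winner pays its own bid: Apex $993, Alder $990, Novara $980, Zephyr $975.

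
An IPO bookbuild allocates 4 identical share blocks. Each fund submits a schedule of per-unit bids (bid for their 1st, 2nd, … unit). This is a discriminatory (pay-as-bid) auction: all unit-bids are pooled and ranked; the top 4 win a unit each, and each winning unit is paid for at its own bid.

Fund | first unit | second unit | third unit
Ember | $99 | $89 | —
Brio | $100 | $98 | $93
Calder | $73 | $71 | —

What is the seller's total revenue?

Total revenue: $390

Merging the schedules and taking the best 4: 100 (Brio-1), 99 (Ember-1), 98 (Brio-2), 93 (Brio-3)
Next rejected bid: $89 (not a price — pay-as-bid).
Each winning unit pays its own bid.
Revenue = 100 + 99 + 98 + 93 = $390.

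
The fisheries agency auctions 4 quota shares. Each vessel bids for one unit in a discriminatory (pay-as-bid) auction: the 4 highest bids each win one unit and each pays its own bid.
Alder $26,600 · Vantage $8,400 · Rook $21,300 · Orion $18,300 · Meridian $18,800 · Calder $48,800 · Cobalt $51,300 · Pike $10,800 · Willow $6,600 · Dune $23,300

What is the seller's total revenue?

Total revenue: $150,000

Ordering the bids: 51,300 (Cobalt), 48,800 (Calder), 26,600 (Alder), 23,300 (Dune), 21,300 (Rook), 18,800 (Meridian), …
The 4 highest are Cobalt, Calder, Alder, Dune.
Total revenue = 51,300 + 48,800 + 26,600 + 23,300 = $150,000.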